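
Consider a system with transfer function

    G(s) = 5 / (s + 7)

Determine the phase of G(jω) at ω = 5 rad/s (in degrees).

At s = j5: numerator = 5, denominator = 7 + j5.
∠G = ∠num − ∠den = 0° − (35.538°) = -35.54°.

∠G(j5) ≈ -35.54°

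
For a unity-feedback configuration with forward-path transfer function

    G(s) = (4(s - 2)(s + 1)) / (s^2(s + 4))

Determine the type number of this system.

Type 2

The denominator has 2 factors of s at the origin (free integrators), so this is a Type 2 system.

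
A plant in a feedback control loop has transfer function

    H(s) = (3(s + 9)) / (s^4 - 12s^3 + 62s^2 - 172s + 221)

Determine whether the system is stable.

unstable

The denominator s^4 - 12s^3 + 62s^2 - 172s + 221 factors as (s^2 - 4s + 13)(s^2 - 8s + 17), giving poles at s = 2 ± 3j, 4 ± j.
Since the pole(s) at s = 2 ± 3j, 4 ± j lie in the right half-plane, the system is unstable.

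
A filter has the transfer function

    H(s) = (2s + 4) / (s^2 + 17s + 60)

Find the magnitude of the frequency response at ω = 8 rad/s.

Substitute s = j8: numerator = 4 + j16, denominator = -4 + j136.
|H(j8)| = |4 + j16| / |-4 + j136| = 16.492 / 136.06 ≈ 0.1212.

|H(j8)| ≈ 0.1212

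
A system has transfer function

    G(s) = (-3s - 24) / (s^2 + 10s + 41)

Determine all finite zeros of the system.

s = -8

Set the numerator to zero: -3s - 24 = 0, i.e. -3·(s + 8) = 0.
So s = -8.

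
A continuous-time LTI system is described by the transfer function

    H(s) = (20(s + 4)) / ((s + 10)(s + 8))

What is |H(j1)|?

Substitute s = j1: numerator = 80 + j20, denominator = 79 + j18.
|H(j1)| = |80 + j20| / |79 + j18| = 82.462 / 81.025 ≈ 1.018.

|H(j1)| ≈ 1.018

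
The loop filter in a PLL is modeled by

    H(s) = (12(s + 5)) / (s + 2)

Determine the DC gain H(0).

H(0) = 30

At s = 0 each factor (s + a) contributes a and each (s^2 + bs + c) contributes c.
H(0) = 12·(5) / ((2)) = 60/2 = 30.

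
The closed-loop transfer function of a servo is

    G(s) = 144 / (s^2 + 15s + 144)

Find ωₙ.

Compare the denominator to the standard form s^2 + 2ζωₙs + ωₙ².
ωₙ² = 144, so ωₙ = 12 rad/s.

ωₙ = 12 rad/s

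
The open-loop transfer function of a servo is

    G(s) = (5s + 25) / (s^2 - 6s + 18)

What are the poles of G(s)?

The poles are the roots of the denominator s^2 - 6s + 18 = 0.
Using the quadratic formula: s = (6 ± √(-36))/2 = 3 ± 3j.

s = 3 + 3j, 3 - 3j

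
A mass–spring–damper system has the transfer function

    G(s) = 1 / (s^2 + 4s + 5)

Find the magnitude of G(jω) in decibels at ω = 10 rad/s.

Substitute s = j10: numerator = 1, denominator = -95 + j40.
|G(j10)| = |1| / |-95 + j40| = 1 / 103.08 ≈ 0.009701.
In decibels: 20·log₁₀(0.009701) ≈ -40.3 dB.

|G(j10)|_dB ≈ -40.3 dB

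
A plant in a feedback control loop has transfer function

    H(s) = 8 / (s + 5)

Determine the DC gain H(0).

H(0) = 8/5 ≈ 1.600

Set s = 0: H(0) = (8) / (5) = 8/5.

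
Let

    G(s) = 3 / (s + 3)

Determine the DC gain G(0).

Set s = 0: G(0) = (3) / (3) = 1.

G(0) = 1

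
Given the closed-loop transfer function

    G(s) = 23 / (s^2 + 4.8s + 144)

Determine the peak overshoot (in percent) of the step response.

%OS ≈ 52.7%

Comparing s^2 + 4.8s + 144 to s^2 + 2ζωₙs + ωₙ²: ωₙ = 12 rad/s and ζ = 4.8/(2·12) = 0.2.
%OS = 100·exp(−πζ/√(1−ζ²)) = 100·exp(−π·0.2/√(1−0.2²)) ≈ 52.7%.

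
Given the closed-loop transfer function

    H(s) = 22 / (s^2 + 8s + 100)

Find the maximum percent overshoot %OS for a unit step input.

%OS ≈ 25.4%

Comparing s^2 + 8s + 100 to s^2 + 2ζωₙs + ωₙ²: ωₙ = 10 rad/s and ζ = 8/(2·10) = 0.4.
%OS = 100·exp(−πζ/√(1−ζ²)) = 100·exp(−π·0.4/√(1−0.4²)) ≈ 25.4%.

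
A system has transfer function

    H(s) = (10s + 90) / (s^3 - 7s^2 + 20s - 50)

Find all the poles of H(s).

s = 1 ± 3j, 5

The poles are the roots of the denominator s^3 - 7s^2 + 20s - 50 = 0.
Trying s = 5: the polynomial evaluates to 0, so (s - 5) is a factor.
Dividing out leaves s^2 - 2s + 10 = 0.
The quadratic formula then gives s = 1 ± 3j.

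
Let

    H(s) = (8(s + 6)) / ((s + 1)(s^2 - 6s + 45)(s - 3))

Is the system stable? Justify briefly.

The poles can be read from the denominator factors: s = -1, 3 + 6j, 3 - 6j, 3.
Since the pole(s) at s = 3 + 6j, 3 - 6j, 3 lie in the right half-plane, the system is unstable.

unstable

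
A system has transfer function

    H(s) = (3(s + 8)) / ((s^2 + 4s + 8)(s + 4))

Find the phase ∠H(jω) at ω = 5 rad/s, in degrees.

At s = j5: numerator = 24 + j15, denominator = -168 - j5.
∠H = ∠num − ∠den = 32.005° − (-178.30°) = 210.3°, which wraps to -149.7°.

∠H(j5) ≈ -149.7°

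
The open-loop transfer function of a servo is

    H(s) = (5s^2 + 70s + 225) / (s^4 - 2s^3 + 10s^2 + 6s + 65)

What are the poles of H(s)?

The poles are the roots of the denominator s^4 - 2s^3 + 10s^2 + 6s + 65 = 0.
No real roots exist; factor into two real quadratics: (s^2 - 4s + 13)(s^2 + 2s + 5) = 0.
Each quadratic gives a conjugate pair via the quadratic formula.

s = 2 ± 3j, -1 ± 2j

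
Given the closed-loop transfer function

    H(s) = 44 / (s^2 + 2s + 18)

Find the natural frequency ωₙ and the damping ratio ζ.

ωₙ ≈ 4.243 rad/s, ζ ≈ 0.2357

Compare the denominator to the standard form s^2 + 2ζωₙs + ωₙ².
ωₙ² = 18, so ωₙ = √18 ≈ 4.243 rad/s.
2ζωₙ = 2, so ζ = 2/(2·√18) ≈ 0.2357.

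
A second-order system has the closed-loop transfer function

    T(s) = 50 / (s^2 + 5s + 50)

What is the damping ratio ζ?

Compare the denominator to the standard form s^2 + 2ζωₙs + ωₙ².
ωₙ² = 50, so ωₙ = √50 ≈ 7.071 rad/s.
2ζωₙ = 5, so ζ = 5/(2·√50) ≈ 0.3536.

ζ ≈ 0.3536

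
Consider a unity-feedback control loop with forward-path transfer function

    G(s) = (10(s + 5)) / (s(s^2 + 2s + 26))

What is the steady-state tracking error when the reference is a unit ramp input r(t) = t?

G(s) has one pole at the origin.
This is a Type 1 system. Kv = lim_{s→0} s·G(s) = 50/26 = 25/13.
e_ss = 1/Kv = 1/(25/13) = 13/25 ≈ 0.5200.

e_ss = 0.5200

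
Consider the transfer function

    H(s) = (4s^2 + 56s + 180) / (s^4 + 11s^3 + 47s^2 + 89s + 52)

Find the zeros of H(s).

Set the numerator to zero: 4s^2 + 56s + 180 = 0, i.e. 4·(s^2 + 14s + 45) = 0.
Factoring: (s + 5)(s + 9) = 0.

s = -5, -9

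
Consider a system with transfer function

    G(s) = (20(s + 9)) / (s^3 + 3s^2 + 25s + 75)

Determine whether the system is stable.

The denominator s^3 + 3s^2 + 25s + 75 factors as (s^2 + 25)(s + 3), giving poles at s = 5j, -5j, -3.
Since the simple pole(s) at s = ±5j lie on the jω-axis with none in the right half-plane, the system is marginally stable.

marginally stable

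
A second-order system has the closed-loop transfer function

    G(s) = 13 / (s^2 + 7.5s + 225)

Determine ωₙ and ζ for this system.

ωₙ = 15 rad/s, ζ = 0.25

Compare the denominator to the standard form s^2 + 2ζωₙs + ωₙ².
ωₙ² = 225, so ωₙ = 15 rad/s.
2ζωₙ = 7.5, so ζ = 7.5/(2·15) = 0.25.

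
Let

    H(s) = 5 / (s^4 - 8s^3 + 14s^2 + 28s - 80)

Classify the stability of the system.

The denominator s^4 - 8s^3 + 14s^2 + 28s - 80 factors as (s + 2)(s^2 - 6s + 10)(s - 4), giving poles at s = -2, 3 ± j, 4.
Since the pole(s) at s = 3 ± j, 4 lie in the right half-plane, the system is unstable.

unstable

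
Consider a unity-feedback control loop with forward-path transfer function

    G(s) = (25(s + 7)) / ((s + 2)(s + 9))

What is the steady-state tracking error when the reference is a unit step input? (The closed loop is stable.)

G(s) has no poles at the origin.
This is a Type 0 system. Kp = lim_{s→0} G(s) = 175/18.
e_ss = 1/(1 + Kp) = 1/(1 + 175/18) = 18/193 ≈ 0.09326.

e_ss = 0.09326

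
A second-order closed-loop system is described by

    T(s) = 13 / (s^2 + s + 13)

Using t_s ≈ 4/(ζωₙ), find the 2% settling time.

Comparing s^2 + s + 13 to s^2 + 2ζωₙs + ωₙ²: ωₙ = √13 ≈ 3.606 rad/s and ζ = 1/(2·√13) ≈ 0.1387.
ζωₙ = 1/2 = 0.5, so t_s ≈ 4/(ζωₙ) = 4/0.5 = 8 s.

t_s ≈ 8 s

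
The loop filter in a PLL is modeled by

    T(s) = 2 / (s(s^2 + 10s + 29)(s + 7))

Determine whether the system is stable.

marginally stable

The poles can be read from the denominator factors: s = 0, -5 ± 2j, -7.
Since the simple pole(s) at s = 0 lie on the jω-axis with none in the right half-plane, the system is marginally stable.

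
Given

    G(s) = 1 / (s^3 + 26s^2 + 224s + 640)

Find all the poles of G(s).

The poles are the roots of the denominator s^3 + 26s^2 + 224s + 640 = 0.
Trying s = -8: the polynomial evaluates to 0, so (s + 8) is a factor.
Dividing out leaves s^2 + 18s + 80 = 0.
Factoring the quadratic: (s + 8)(s + 10) = 0.

s = -8, -8, -10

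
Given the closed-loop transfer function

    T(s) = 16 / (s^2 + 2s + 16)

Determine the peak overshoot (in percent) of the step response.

%OS ≈ 44.4%

Comparing s^2 + 2s + 16 to s^2 + 2ζωₙs + ωₙ²: ωₙ = 4 rad/s and ζ = 2/(2·4) = 0.25.
%OS = 100·exp(−πζ/√(1−ζ²)) = 100·exp(−π·0.25/√(1−0.25²)) ≈ 44.4%.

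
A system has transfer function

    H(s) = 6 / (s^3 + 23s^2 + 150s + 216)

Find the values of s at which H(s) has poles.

The poles are the roots of the denominator s^3 + 23s^2 + 150s + 216 = 0.
Trying s = -2: the polynomial evaluates to 0, so (s + 2) is a factor.
Dividing out leaves s^2 + 21s + 108 = 0.
Factoring the quadratic: (s + 9)(s + 12) = 0.

s = -2, -9, -12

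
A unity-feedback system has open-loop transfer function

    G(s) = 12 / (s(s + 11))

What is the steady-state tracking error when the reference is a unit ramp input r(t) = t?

e_ss = 0.9167

G(s) has one pole at the origin.
This is a Type 1 system. Kv = lim_{s→0} s·G(s) = 12/11.
e_ss = 1/Kv = 1/(12/11) = 11/12 ≈ 0.9167.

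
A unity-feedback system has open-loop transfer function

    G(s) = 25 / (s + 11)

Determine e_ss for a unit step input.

e_ss = 0.3056

G(s) has no poles at the origin.
This is a Type 0 system. Kp = lim_{s→0} G(s) = 25/11.
e_ss = 1/(1 + Kp) = 1/(1 + 25/11) = 11/36 ≈ 0.3056.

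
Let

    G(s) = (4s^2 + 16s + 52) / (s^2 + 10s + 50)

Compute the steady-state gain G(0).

Set s = 0: G(0) = (52) / (50) = 26/25.

G(0) = 26/25 ≈ 1.040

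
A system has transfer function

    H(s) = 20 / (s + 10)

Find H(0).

H(0) = 2

Set s = 0: H(0) = (20) / (10) = 2.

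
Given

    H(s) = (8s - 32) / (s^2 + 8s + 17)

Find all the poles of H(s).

s = -4 ± j

The poles are the roots of the denominator s^2 + 8s + 17 = 0.
Using the quadratic formula: s = (-8 ± √(-4))/2 = -4 ± 1j.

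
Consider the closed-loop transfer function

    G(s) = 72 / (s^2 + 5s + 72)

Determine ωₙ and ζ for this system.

Compare the denominator to the standard form s^2 + 2ζωₙs + ωₙ².
ωₙ² = 72, so ωₙ = √72 ≈ 8.485 rad/s.
2ζωₙ = 5, so ζ = 5/(2·√72) ≈ 0.2946.
With ζ = 0.2946 the response is underdamped.

ωₙ ≈ 8.485 rad/s, ζ ≈ 0.2946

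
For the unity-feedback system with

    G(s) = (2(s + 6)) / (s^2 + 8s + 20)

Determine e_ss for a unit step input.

G(s) has no poles at the origin.
This is a Type 0 system. Kp = lim_{s→0} G(s) = 12/20 = 3/5.
e_ss = 1/(1 + Kp) = 1/(1 + 3/5) = 5/8 ≈ 0.6250.

e_ss = 0.6250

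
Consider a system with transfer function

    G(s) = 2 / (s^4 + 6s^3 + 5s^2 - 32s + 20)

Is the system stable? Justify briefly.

The denominator s^4 + 6s^3 + 5s^2 - 32s + 20 factors as (s^2 + 8s + 20)(s - 1)^2, giving poles at s = -4 ± 2j, 1, 1.
Since the pole(s) at s = 1, 1 lie in the right half-plane, the system is unstable.

unstable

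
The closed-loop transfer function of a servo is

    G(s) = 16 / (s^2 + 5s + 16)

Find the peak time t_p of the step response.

Comparing s^2 + 5s + 16 to s^2 + 2ζωₙs + ωₙ²: ωₙ = 4 rad/s and ζ = 5/(2·4) = 0.625.
ζωₙ = 5/2 = 2.5, so ω_d = ωₙ√(1−ζ²) = √(ωₙ² − (ζωₙ)²) = √(16 − 2.5²) = √9.75 ≈ 3.122 rad/s.
t_p = π/ω_d = π/3.122 ≈ 1.006 s.

t_p ≈ 1.006 s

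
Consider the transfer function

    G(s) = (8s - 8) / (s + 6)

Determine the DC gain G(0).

G(0) = -4/3 ≈ -1.333

Set s = 0: G(0) = (-8) / (6) = -4/3.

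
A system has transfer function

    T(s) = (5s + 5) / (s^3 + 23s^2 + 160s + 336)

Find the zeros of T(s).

Set the numerator to zero: 5s + 5 = 0, i.e. 5·(s + 1) = 0.
So s = -1.

s = -1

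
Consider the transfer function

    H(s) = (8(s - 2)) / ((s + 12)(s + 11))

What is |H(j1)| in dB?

Substitute s = j1: numerator = -16 + j8, denominator = 131 + j23.
|H(j1)| = |-16 + j8| / |131 + j23| = 17.889 / 133.00 ≈ 0.1345.
In decibels: 20·log₁₀(0.1345) ≈ -17.4 dB.

|H(j1)|_dB ≈ -17.4 dB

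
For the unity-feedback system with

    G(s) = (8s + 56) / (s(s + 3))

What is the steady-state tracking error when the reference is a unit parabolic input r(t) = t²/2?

e_ss = ∞

G(s) has one pole at the origin.
This is a Type 1 system; Ka = lim_{s→0} s^2·G(s) = 0, so the steady-state error for a parabola input is infinite.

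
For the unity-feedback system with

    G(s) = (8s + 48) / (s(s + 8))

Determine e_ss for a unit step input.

e_ss = 0

G(s) has one pole at the origin.
This is a Type 1 system; for a step input the steady-state error is zero.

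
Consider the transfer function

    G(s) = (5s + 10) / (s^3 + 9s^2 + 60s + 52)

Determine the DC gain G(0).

Set s = 0: G(0) = (10) / (52) = 5/26.

G(0) = 5/26 ≈ 0.1923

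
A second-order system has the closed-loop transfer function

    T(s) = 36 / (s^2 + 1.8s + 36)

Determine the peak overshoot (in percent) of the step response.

%OS ≈ 62.1%

Comparing s^2 + 1.8s + 36 to s^2 + 2ζωₙs + ωₙ²: ωₙ = 6 rad/s and ζ = 1.8/(2·6) = 0.15.
%OS = 100·exp(−πζ/√(1−ζ²)) = 100·exp(−π·0.15/√(1−0.15²)) ≈ 62.1%.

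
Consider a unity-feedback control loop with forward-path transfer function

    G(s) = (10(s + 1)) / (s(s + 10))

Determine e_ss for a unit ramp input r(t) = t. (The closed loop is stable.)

e_ss = 1

G(s) has one pole at the origin.
This is a Type 1 system. Kv = lim_{s→0} s·G(s) = 10/10 = 1.
e_ss = 1/Kv = 1/(1) = 1.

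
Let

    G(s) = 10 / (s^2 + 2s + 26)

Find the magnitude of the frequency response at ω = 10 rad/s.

Substitute s = j10: numerator = 10, denominator = -74 + j20.
|G(j10)| = |10| / |-74 + j20| = 10 / 76.655 ≈ 0.1305.

|G(j10)| ≈ 0.1305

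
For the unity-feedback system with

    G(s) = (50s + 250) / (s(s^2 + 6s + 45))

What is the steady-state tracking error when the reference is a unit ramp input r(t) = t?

G(s) has one pole at the origin.
This is a Type 1 system. Kv = lim_{s→0} s·G(s) = 250/45 = 50/9.
e_ss = 1/Kv = 1/(50/9) = 9/50 ≈ 0.1800.

e_ss = 0.1800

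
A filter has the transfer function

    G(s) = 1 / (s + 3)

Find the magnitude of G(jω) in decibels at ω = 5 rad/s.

|G(j5)|_dB ≈ -15.3 dB

Substitute s = j5: numerator = 1, denominator = 3 + j5.
|G(j5)| = |1| / |3 + j5| = 1 / 5.8310 ≈ 0.1715.
In decibels: 20·log₁₀(0.1715) ≈ -15.3 dB.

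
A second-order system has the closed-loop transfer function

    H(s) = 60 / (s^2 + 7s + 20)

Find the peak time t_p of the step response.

Comparing s^2 + 7s + 20 to s^2 + 2ζωₙs + ωₙ²: ωₙ = √20 ≈ 4.472 rad/s and ζ = 7/(2·√20) ≈ 0.7826.
ζωₙ = 7/2 = 3.5, so ω_d = ωₙ√(1−ζ²) = √(ωₙ² − (ζωₙ)²) = √(20 − 3.5²) = √7.75 ≈ 2.784 rad/s.
t_p = π/ω_d = π/2.784 ≈ 1.128 s.

t_p ≈ 1.128 s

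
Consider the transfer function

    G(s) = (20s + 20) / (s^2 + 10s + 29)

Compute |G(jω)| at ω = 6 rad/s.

Substitute s = j6: numerator = 20 + j120, denominator = -7 + j60.
|G(j6)| = |20 + j120| / |-7 + j60| = 121.66 / 60.407 ≈ 2.014.

|G(j6)| ≈ 2.014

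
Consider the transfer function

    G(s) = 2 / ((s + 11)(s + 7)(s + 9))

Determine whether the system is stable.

stable

The poles can be read from the denominator factors: s = -11, -7, -9.
Since all poles lie strictly in the left half-plane, the system is stable.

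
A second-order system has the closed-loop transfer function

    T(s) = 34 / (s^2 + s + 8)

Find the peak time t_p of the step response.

Comparing s^2 + s + 8 to s^2 + 2ζωₙs + ωₙ²: ωₙ = √8 ≈ 2.828 rad/s and ζ = 1/(2·√8) ≈ 0.1768.
ζωₙ = 1/2 = 0.5, so ω_d = ωₙ√(1−ζ²) = √(ωₙ² − (ζωₙ)²) = √(8 − 0.5²) = √7.75 ≈ 2.784 rad/s.
t_p = π/ω_d = π/2.784 ≈ 1.128 s.

t_p ≈ 1.128 s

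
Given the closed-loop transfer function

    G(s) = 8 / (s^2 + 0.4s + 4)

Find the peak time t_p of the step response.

Comparing s^2 + 0.4s + 4 to s^2 + 2ζωₙs + ωₙ²: ωₙ = 2 rad/s and ζ = 0.4/(2·2) = 0.1.
ζωₙ = 0.4/2 = 0.2, so ω_d = ωₙ√(1−ζ²) = √(ωₙ² − (ζωₙ)²) = √(4 − 0.2²) = √3.96 ≈ 1.990 rad/s.
t_p = π/ω_d = π/1.990 ≈ 1.579 s.

t_p ≈ 1.579 s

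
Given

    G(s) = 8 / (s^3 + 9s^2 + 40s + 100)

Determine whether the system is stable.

stable

The denominator s^3 + 9s^2 + 40s + 100 factors as (s^2 + 4s + 20)(s + 5), giving poles at s = -2 ± 4j, -5.
Since all poles lie strictly in the left half-plane, the system is stable.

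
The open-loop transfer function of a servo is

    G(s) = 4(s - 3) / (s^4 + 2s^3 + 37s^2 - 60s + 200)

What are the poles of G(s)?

The poles are the roots of the denominator s^4 + 2s^3 + 37s^2 - 60s + 200 = 0.
No real roots exist; factor into two real quadratics: (s^2 - 2s + 5)(s^2 + 4s + 40) = 0.
Each quadratic gives a conjugate pair via the quadratic formula.

s = 1 ± 2j, -2 ± 6j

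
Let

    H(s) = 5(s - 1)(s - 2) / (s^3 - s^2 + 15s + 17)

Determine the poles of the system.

s = 1 ± 4j, -1

The poles are the roots of the denominator s^3 - s^2 + 15s + 17 = 0.
Trying s = -1: the polynomial evaluates to 0, so (s + 1) is a factor.
Dividing out leaves s^2 - 2s + 17 = 0.
The quadratic formula then gives s = 1 ± 4j.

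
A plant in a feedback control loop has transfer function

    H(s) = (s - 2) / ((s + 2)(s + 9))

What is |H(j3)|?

Substitute s = j3: numerator = -2 + j3, denominator = 9 + j33.
|H(j3)| = |-2 + j3| / |9 + j33| = 3.6056 / 34.205 ≈ 0.1054.

|H(j3)| ≈ 0.1054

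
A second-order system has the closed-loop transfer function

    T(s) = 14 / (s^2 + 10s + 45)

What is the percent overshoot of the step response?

%OS ≈ 2.98%

Comparing s^2 + 10s + 45 to s^2 + 2ζωₙs + ωₙ²: ωₙ = √45 ≈ 6.708 rad/s and ζ = 10/(2·√45) ≈ 0.7454.
%OS = 100·exp(−πζ/√(1−ζ²)) = 100·exp(−π·0.7454/√(1−0.7454²)) ≈ 2.98%.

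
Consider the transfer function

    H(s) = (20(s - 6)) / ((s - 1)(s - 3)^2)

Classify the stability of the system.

unstable

The poles can be read from the denominator factors: s = 1, 3, 3.
Since the pole(s) at s = 1, 3, 3 lie in the right half-plane, the system is unstable.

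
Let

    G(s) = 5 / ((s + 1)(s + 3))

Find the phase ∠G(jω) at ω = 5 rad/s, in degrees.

∠G(j5) ≈ -137.7°

At s = j5: numerator = 5, denominator = -22 + j20.
∠G = ∠num − ∠den = 0° − (137.73°) = -137.7°.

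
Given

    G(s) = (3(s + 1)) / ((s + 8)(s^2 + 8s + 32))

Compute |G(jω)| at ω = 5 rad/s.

|G(j5)| ≈ 0.03993

Substitute s = j5: numerator = 3 + j15, denominator = -144 + j355.
|G(j5)| = |3 + j15| / |-144 + j355| = 15.297 / 383.09 ≈ 0.03993.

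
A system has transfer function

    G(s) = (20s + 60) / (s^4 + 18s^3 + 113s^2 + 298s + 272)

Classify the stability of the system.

stable

The denominator s^4 + 18s^3 + 113s^2 + 298s + 272 factors as (s^2 + 8s + 17)(s + 8)(s + 2), giving poles at s = -4 ± j, -8, -2.
Since all poles lie strictly in the left half-plane, the system is stable.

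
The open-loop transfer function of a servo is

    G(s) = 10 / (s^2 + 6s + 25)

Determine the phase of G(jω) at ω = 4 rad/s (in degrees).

∠G(j4) ≈ -69.44°

At s = j4: numerator = 10, denominator = 9 + j24.
∠G = ∠num − ∠den = 0° − (69.444°) = -69.44°.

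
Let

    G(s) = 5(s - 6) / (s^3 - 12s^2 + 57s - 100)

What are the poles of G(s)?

s = 4 ± 3j, 4

The poles are the roots of the denominator s^3 - 12s^2 + 57s - 100 = 0.
Trying s = 4: the polynomial evaluates to 0, so (s - 4) is a factor.
Dividing out leaves s^2 - 8s + 25 = 0.
The quadratic formula then gives s = 4 ± 3j.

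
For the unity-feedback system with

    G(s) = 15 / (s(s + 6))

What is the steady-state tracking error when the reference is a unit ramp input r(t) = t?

G(s) has one pole at the origin.
This is a Type 1 system. Kv = lim_{s→0} s·G(s) = 15/6 = 5/2.
e_ss = 1/Kv = 1/(5/2) = 2/5 ≈ 0.4000.

e_ss = 0.4000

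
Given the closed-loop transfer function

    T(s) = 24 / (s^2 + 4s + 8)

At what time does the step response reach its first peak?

t_p ≈ 1.571 s

Comparing s^2 + 4s + 8 to s^2 + 2ζωₙs + ωₙ²: ωₙ = √8 ≈ 2.828 rad/s and ζ = 4/(2·√8) ≈ 0.7071.
ζωₙ = 4/2 = 2, so ω_d = ωₙ√(1−ζ²) = √(ωₙ² − (ζωₙ)²) = √(8 − 2²) = √4 = 2 rad/s.
t_p = π/ω_d = π/2 ≈ 1.571 s.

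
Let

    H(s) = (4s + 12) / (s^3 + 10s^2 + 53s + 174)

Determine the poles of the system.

The poles are the roots of the denominator s^3 + 10s^2 + 53s + 174 = 0.
Trying s = -6: the polynomial evaluates to 0, so (s + 6) is a factor.
Dividing out leaves s^2 + 4s + 29 = 0.
The quadratic formula then gives s = -2 ± 5j.

s = -2 + 5j, -2 - 5j, -6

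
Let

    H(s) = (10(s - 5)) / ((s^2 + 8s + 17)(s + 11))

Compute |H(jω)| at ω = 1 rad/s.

Substitute s = j1: numerator = -50 + j10, denominator = 168 + j104.
|H(j1)| = |-50 + j10| / |168 + j104| = 50.990 / 197.59 ≈ 0.2581.

|H(j1)| ≈ 0.2581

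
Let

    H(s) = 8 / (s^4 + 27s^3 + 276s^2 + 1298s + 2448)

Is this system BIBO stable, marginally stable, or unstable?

The denominator s^4 + 27s^3 + 276s^2 + 1298s + 2448 factors as (s^2 + 10s + 34)(s + 9)(s + 8), giving poles at s = -5 ± 3j, -9, -8.
Since all poles lie strictly in the left half-plane, the system is stable.

stable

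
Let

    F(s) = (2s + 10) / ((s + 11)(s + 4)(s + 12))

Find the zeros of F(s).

Set the numerator to zero: 2s + 10 = 0, i.e. 2·(s + 5) = 0.
So s = -5.

s = -5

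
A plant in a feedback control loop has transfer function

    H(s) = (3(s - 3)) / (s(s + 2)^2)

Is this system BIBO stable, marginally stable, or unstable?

The poles can be read from the denominator factors: s = 0, -2, -2.
Since the simple pole(s) at s = 0 lie on the jω-axis with none in the right half-plane, the system is marginally stable.

marginally stable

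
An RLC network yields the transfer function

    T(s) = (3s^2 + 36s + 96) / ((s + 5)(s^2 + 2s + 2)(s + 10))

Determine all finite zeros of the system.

Set the numerator to zero: 3s^2 + 36s + 96 = 0, i.e. 3·(s^2 + 12s + 32) = 0.
Factoring: (s + 4)(s + 8) = 0.

s = -4, -8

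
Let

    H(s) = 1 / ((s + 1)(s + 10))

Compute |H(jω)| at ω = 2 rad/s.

Substitute s = j2: numerator = 1, denominator = 6 + j22.
|H(j2)| = |1| / |6 + j22| = 1 / 22.804 ≈ 0.04385.

|H(j2)| ≈ 0.04385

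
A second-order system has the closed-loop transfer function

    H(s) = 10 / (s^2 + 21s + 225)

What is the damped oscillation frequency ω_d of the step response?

Comparing s^2 + 21s + 225 to s^2 + 2ζωₙs + ωₙ²: ωₙ = 15 rad/s and ζ = 21/(2·15) = 0.7.
ζωₙ = 21/2 = 10.5, so ω_d = ωₙ√(1−ζ²) = √(ωₙ² − (ζωₙ)²) = √(225 − 10.5²) = √114.75 ≈ 10.71 rad/s.

ω_d ≈ 10.71 rad/s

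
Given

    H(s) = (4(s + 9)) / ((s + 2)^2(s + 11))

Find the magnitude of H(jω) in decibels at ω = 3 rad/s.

Substitute s = j3: numerator = 36 + j12, denominator = -91 + j117.
|H(j3)| = |36 + j12| / |-91 + j117| = 37.947 / 148.22 ≈ 0.2560.
In decibels: 20·log₁₀(0.2560) ≈ -11.8 dB.

|H(j3)|_dB ≈ -11.8 dB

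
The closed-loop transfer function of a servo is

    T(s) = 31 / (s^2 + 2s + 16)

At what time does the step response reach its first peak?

Comparing s^2 + 2s + 16 to s^2 + 2ζωₙs + ωₙ²: ωₙ = 4 rad/s and ζ = 2/(2·4) = 0.25.
ζωₙ = 2/2 = 1, so ω_d = ωₙ√(1−ζ²) = √(ωₙ² − (ζωₙ)²) = √(16 − 1²) = √15 ≈ 3.873 rad/s.
t_p = π/ω_d = π/3.873 ≈ 0.8112 s.

t_p ≈ 0.8112 s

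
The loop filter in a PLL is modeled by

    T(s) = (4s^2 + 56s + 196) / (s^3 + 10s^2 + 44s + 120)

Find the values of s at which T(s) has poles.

s = -2 ± 4j, -6

The poles are the roots of the denominator s^3 + 10s^2 + 44s + 120 = 0.
Trying s = -6: the polynomial evaluates to 0, so (s + 6) is a factor.
Dividing out leaves s^2 + 4s + 20 = 0.
The quadratic formula then gives s = -2 ± 4j.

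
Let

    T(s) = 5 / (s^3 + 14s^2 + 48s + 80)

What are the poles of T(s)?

s = -2 + 2j, -2 - 2j, -10

The poles are the roots of the denominator s^3 + 14s^2 + 48s + 80 = 0.
Trying s = -10: the polynomial evaluates to 0, so (s + 10) is a factor.
Dividing out leaves s^2 + 4s + 8 = 0.
The quadratic formula then gives s = -2 ± 2j.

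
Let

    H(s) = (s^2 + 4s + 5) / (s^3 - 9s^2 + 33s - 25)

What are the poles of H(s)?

s = 4 + 3j, 4 - 3j, 1

The poles are the roots of the denominator s^3 - 9s^2 + 33s - 25 = 0.
Trying s = 1: the polynomial evaluates to 0, so (s - 1) is a factor.
Dividing out leaves s^2 - 8s + 25 = 0.
The quadratic formula then gives s = 4 ± 3j.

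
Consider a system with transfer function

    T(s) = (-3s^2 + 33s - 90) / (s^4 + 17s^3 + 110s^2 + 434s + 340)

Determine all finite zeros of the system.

Set the numerator to zero: -3s^2 + 33s - 90 = 0, i.e. -3·(s^2 - 11s + 30) = 0.
Factoring: (s - 6)(s - 5) = 0.

s = 6, 5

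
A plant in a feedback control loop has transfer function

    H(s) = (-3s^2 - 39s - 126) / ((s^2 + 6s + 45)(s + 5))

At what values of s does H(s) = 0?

Set the numerator to zero: -3s^2 - 39s - 126 = 0, i.e. -3·(s^2 + 13s + 42) = 0.
Factoring: (s + 7)(s + 6) = 0.

s = -7, -6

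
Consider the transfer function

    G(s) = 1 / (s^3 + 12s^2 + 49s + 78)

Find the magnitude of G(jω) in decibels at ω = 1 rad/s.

|G(j1)|_dB ≈ -38.2 dB

Substitute s = j1: numerator = 1, denominator = 66 + j48.
|G(j1)| = |1| / |66 + j48| = 1 / 81.609 ≈ 0.01225.
In decibels: 20·log₁₀(0.01225) ≈ -38.2 dB.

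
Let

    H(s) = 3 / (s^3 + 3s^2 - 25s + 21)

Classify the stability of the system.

unstable

The denominator s^3 + 3s^2 - 25s + 21 factors as (s - 1)(s - 3)(s + 7), giving poles at s = 1, 3, -7.
Since the pole(s) at s = 1, 3 lie in the right half-plane, the system is unstable.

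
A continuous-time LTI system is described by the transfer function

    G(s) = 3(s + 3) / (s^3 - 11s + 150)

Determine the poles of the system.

The poles are the roots of the denominator s^3 - 11s + 150 = 0.
Trying s = -6: the polynomial evaluates to 0, so (s + 6) is a factor.
Dividing out leaves s^2 - 6s + 25 = 0.
The quadratic formula then gives s = 3 ± 4j.

s = 3 ± 4j, -6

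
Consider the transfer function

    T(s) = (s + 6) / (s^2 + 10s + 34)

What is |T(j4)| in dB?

Substitute s = j4: numerator = 6 + j4, denominator = 18 + j40.
|T(j4)| = |6 + j4| / |18 + j40| = 7.2111 / 43.863 ≈ 0.1644.
In decibels: 20·log₁₀(0.1644) ≈ -15.7 dB.

|T(j4)|_dB ≈ -15.7 dB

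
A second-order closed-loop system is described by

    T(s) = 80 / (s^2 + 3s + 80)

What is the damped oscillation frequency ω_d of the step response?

Comparing s^2 + 3s + 80 to s^2 + 2ζωₙs + ωₙ²: ωₙ = √80 ≈ 8.944 rad/s and ζ = 3/(2·√80) ≈ 0.1677.
ζωₙ = 3/2 = 1.5, so ω_d = ωₙ√(1−ζ²) = √(ωₙ² − (ζωₙ)²) = √(80 − 1.5²) = √77.75 ≈ 8.818 rad/s.

ω_d ≈ 8.818 rad/s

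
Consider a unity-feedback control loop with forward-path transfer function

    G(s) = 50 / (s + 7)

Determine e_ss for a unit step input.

G(s) has no poles at the origin.
This is a Type 0 system. Kp = lim_{s→0} G(s) = 50/7.
e_ss = 1/(1 + Kp) = 1/(1 + 50/7) = 7/57 ≈ 0.1228.

e_ss = 0.1228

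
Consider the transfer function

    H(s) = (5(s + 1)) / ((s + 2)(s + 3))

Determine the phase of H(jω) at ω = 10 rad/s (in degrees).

At s = j10: numerator = 5 + j50, denominator = -94 + j50.
∠H = ∠num − ∠den = 84.289° − (151.99°) = -67.70°.

∠H(j10) ≈ -67.70°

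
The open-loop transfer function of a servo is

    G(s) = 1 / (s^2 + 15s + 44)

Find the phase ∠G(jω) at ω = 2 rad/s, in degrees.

At s = j2: numerator = 1, denominator = 40 + j30.
∠G = ∠num − ∠den = 0° − (36.870°) = -36.87°.

∠G(j2) ≈ -36.87°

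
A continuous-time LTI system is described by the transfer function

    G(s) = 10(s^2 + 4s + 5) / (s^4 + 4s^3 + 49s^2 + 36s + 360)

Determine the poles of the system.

s = ±3j, -2 ± 6j

The poles are the roots of the denominator s^4 + 4s^3 + 49s^2 + 36s + 360 = 0.
No real roots exist; factor into two real quadratics: (s^2 + 9)(s^2 + 4s + 40) = 0.
Each quadratic gives a conjugate pair via the quadratic formula.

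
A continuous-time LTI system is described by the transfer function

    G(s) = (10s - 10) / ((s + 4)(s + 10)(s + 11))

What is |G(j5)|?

|G(j5)| ≈ 0.05895

Substitute s = j5: numerator = -10 + j50, denominator = -185 + j845.
|G(j5)| = |-10 + j50| / |-185 + j845| = 50.990 / 865.01 ≈ 0.05895.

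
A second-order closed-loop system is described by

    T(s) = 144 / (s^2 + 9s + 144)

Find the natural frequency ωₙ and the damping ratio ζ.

Compare the denominator to the standard form s^2 + 2ζωₙs + ωₙ².
ωₙ² = 144, so ωₙ = 12 rad/s.
2ζωₙ = 9, so ζ = 9/(2·12) = 0.375.
With ζ = 0.375 the response is underdamped.

ωₙ = 12 rad/s, ζ = 0.375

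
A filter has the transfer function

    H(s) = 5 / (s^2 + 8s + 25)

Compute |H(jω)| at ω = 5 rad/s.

|H(j5)| = 0.1250

Substitute s = j5: numerator = 5, denominator = j40.
|H(j5)| = |5| / |j40| = 5 / 40 = 0.1250.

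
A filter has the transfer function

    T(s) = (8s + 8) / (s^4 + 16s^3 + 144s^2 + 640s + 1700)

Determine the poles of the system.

s = -5 + 5j, -5 - 5j, -3 + 5j, -3 - 5j

The poles are the roots of the denominator s^4 + 16s^3 + 144s^2 + 640s + 1700 = 0.
No real roots exist; factor into two real quadratics: (s^2 + 10s + 50)(s^2 + 6s + 34) = 0.
Each quadratic gives a conjugate pair via the quadratic formula.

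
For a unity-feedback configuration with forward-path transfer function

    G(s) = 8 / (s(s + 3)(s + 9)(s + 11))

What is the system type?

Type 1

The denominator has 1 factor of s at the origin (free integrator), so this is a Type 1 system.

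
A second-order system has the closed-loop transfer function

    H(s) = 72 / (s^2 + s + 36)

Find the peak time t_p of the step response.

t_p ≈ 0.5254 s

Comparing s^2 + s + 36 to s^2 + 2ζωₙs + ωₙ²: ωₙ = 6 rad/s and ζ = 1/(2·6) ≈ 0.08333.
ζωₙ = 1/2 = 0.5, so ω_d = ωₙ√(1−ζ²) = √(ωₙ² − (ζωₙ)²) = √(36 − 0.5²) = √35.75 ≈ 5.979 rad/s.
t_p = π/ω_d = π/5.979 ≈ 0.5254 s.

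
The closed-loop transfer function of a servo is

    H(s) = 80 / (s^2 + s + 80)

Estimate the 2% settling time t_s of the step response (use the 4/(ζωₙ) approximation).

Comparing s^2 + s + 80 to s^2 + 2ζωₙs + ωₙ²: ωₙ = √80 ≈ 8.944 rad/s and ζ = 1/(2·√80) ≈ 0.05590.
ζωₙ = 1/2 = 0.5, so t_s ≈ 4/(ζωₙ) = 4/0.5 = 8 s.

t_s ≈ 8 s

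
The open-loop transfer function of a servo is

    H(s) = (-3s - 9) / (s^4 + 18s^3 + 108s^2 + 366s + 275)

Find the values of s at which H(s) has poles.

s = -3 ± 4j, -1, -11

The poles are the roots of the denominator s^4 + 18s^3 + 108s^2 + 366s + 275 = 0.
Trying s = -1: the polynomial evaluates to 0, so (s + 1) is a factor.
Dividing out leaves s^3 + 17s^2 + 91s + 275 = 0.
This factors further as (s^2 + 6s + 25)(s + 11) = 0.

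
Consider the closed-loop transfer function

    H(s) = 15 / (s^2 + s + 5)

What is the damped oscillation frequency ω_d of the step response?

Comparing s^2 + s + 5 to s^2 + 2ζωₙs + ωₙ²: ωₙ = √5 ≈ 2.236 rad/s and ζ = 1/(2·√5) ≈ 0.2236.
ζωₙ = 1/2 = 0.5, so ω_d = ωₙ√(1−ζ²) = √(ωₙ² − (ζωₙ)²) = √(5 − 0.5²) = √4.75 ≈ 2.179 rad/s.

ω_d ≈ 2.179 rad/s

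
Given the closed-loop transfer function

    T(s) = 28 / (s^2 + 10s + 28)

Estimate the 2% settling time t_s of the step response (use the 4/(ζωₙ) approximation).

t_s ≈ 0.8000 s

Comparing s^2 + 10s + 28 to s^2 + 2ζωₙs + ωₙ²: ωₙ = √28 ≈ 5.292 rad/s and ζ = 10/(2·√28) ≈ 0.9449.
ζωₙ = 10/2 = 5, so t_s ≈ 4/(ζωₙ) = 4/5 = 0.8000 s.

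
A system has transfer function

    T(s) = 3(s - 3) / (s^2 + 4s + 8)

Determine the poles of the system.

s = -2 + 2j, -2 - 2j

The poles are the roots of the denominator s^2 + 4s + 8 = 0.
Using the quadratic formula: s = (-4 ± √(-16))/2 = -2 ± 2j.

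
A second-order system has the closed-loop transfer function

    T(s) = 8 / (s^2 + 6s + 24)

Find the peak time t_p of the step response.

Comparing s^2 + 6s + 24 to s^2 + 2ζωₙs + ωₙ²: ωₙ = √24 ≈ 4.899 rad/s and ζ = 6/(2·√24) ≈ 0.6124.
ζωₙ = 6/2 = 3, so ω_d = ωₙ√(1−ζ²) = √(ωₙ² − (ζωₙ)²) = √(24 − 3²) = √15 ≈ 3.873 rad/s.
t_p = π/ω_d = π/3.873 ≈ 0.8112 s.

t_p ≈ 0.8112 s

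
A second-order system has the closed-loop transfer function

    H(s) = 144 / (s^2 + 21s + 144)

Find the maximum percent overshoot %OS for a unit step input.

Comparing s^2 + 21s + 144 to s^2 + 2ζωₙs + ωₙ²: ωₙ = 12 rad/s and ζ = 21/(2·12) = 0.875.
%OS = 100·exp(−πζ/√(1−ζ²)) = 100·exp(−π·0.875/√(1−0.875²)) ≈ 0.342%.

%OS ≈ 0.342%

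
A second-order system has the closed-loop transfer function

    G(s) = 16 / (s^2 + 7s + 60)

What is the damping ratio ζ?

Compare the denominator to the standard form s^2 + 2ζωₙs + ωₙ².
ωₙ² = 60, so ωₙ = √60 ≈ 7.746 rad/s.
2ζωₙ = 7, so ζ = 7/(2·√60) ≈ 0.4518.

ζ ≈ 0.4518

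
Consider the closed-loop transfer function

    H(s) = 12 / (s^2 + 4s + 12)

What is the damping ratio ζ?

ζ ≈ 0.5774

Compare the denominator to the standard form s^2 + 2ζωₙs + ωₙ².
ωₙ² = 12, so ωₙ = √12 ≈ 3.464 rad/s.
2ζωₙ = 4, so ζ = 4/(2·√12) ≈ 0.5774.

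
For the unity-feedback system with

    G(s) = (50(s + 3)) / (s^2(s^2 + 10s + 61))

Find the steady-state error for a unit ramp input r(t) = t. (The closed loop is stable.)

G(s) has 2 poles at the origin.
This is a Type 2 system; for a ramp input the steady-state error is zero.

e_ss = 0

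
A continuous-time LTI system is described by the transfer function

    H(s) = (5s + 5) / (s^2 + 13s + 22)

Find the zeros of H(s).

Set the numerator to zero: 5s + 5 = 0, i.e. 5·(s + 1) = 0.
So s = -1.

s = -1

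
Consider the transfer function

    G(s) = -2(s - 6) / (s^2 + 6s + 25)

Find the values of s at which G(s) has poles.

s = -3 ± 4j

The poles are the roots of the denominator s^2 + 6s + 25 = 0.
Using the quadratic formula: s = (-6 ± √(-64))/2 = -3 ± 4j.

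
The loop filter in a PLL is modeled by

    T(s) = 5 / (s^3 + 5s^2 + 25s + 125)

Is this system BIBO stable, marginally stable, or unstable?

The denominator s^3 + 5s^2 + 25s + 125 factors as (s^2 + 25)(s + 5), giving poles at s = 5j, -5j, -5.
Since the simple pole(s) at s = ±5j lie on the jω-axis with none in the right half-plane, the system is marginally stable.

marginally stable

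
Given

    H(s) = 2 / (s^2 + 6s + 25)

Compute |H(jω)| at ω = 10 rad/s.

Substitute s = j10: numerator = 2, denominator = -75 + j60.
|H(j10)| = |2| / |-75 + j60| = 2 / 96.047 ≈ 0.02082.

|H(j10)| ≈ 0.02082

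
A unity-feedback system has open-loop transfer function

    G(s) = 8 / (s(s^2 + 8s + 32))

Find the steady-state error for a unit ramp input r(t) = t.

e_ss = 4

G(s) has one pole at the origin.
This is a Type 1 system. Kv = lim_{s→0} s·G(s) = 8/32 = 1/4.
e_ss = 1/Kv = 1/(1/4) = 4.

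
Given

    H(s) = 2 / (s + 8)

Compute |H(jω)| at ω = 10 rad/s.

Substitute s = j10: numerator = 2, denominator = 8 + j10.
|H(j10)| = |2| / |8 + j10| = 2 / 12.806 ≈ 0.1562.

|H(j10)| ≈ 0.1562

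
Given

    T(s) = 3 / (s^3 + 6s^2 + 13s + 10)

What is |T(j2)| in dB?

|T(j2)|_dB ≈ -17.6 dB

Substitute s = j2: numerator = 3, denominator = -14 + j18.
|T(j2)| = |3| / |-14 + j18| = 3 / 22.804 ≈ 0.1316.
In decibels: 20·log₁₀(0.1316) ≈ -17.6 dB.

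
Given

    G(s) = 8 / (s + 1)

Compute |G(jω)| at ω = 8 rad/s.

Substitute s = j8: numerator = 8, denominator = 1 + j8.
|G(j8)| = |8| / |1 + j8| = 8 / 8.0623 ≈ 0.9923.

|G(j8)| ≈ 0.9923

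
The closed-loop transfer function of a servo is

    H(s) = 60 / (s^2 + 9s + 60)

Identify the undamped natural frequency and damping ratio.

ωₙ ≈ 7.746 rad/s, ζ ≈ 0.5809

Compare the denominator to the standard form s^2 + 2ζωₙs + ωₙ².
ωₙ² = 60, so ωₙ = √60 ≈ 7.746 rad/s.
2ζωₙ = 9, so ζ = 9/(2·√60) ≈ 0.5809.
With ζ = 0.5809 the response is underdamped.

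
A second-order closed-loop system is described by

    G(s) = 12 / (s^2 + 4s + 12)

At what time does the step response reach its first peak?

t_p ≈ 1.111 s

Comparing s^2 + 4s + 12 to s^2 + 2ζωₙs + ωₙ²: ωₙ = √12 ≈ 3.464 rad/s and ζ = 4/(2·√12) ≈ 0.5774.
ζωₙ = 4/2 = 2, so ω_d = ωₙ√(1−ζ²) = √(ωₙ² − (ζωₙ)²) = √(12 − 2²) = √8 ≈ 2.828 rad/s.
t_p = π/ω_d = π/2.828 ≈ 1.111 s.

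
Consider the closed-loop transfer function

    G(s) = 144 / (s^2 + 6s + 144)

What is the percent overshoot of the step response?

Comparing s^2 + 6s + 144 to s^2 + 2ζωₙs + ωₙ²: ωₙ = 12 rad/s and ζ = 6/(2·12) = 0.25.
%OS = 100·exp(−πζ/√(1−ζ²)) = 100·exp(−π·0.25/√(1−0.25²)) ≈ 44.4%.

%OS ≈ 44.4%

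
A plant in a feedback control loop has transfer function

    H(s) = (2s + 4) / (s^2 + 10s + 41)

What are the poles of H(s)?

The poles are the roots of the denominator s^2 + 10s + 41 = 0.
Using the quadratic formula: s = (-10 ± √(-64))/2 = -5 ± 4j.

s = -5 ± 4j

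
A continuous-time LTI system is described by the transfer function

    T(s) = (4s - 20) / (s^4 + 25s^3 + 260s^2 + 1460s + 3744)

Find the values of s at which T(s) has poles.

s = -4 + 6j, -4 - 6j, -8, -9

The poles are the roots of the denominator s^4 + 25s^3 + 260s^2 + 1460s + 3744 = 0.
Trying s = -8: the polynomial evaluates to 0, so (s + 8) is a factor.
Dividing out leaves s^3 + 17s^2 + 124s + 468 = 0.
This factors further as (s^2 + 8s + 52)(s + 9) = 0.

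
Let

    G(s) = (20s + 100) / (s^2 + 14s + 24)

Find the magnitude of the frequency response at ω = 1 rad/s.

|G(j1)| ≈ 3.787

Substitute s = j1: numerator = 100 + j20, denominator = 23 + j14.
|G(j1)| = |100 + j20| / |23 + j14| = 101.98 / 26.926 ≈ 3.787.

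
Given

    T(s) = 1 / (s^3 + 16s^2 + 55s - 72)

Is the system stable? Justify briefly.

The denominator s^3 + 16s^2 + 55s - 72 factors as (s + 8)(s + 9)(s - 1), giving poles at s = -8, -9, 1.
Since the pole(s) at s = 1 lie in the right half-plane, the system is unstable.

unstable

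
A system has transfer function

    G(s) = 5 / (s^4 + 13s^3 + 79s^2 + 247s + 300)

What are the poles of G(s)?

The poles are the roots of the denominator s^4 + 13s^3 + 79s^2 + 247s + 300 = 0.
Trying s = -4: the polynomial evaluates to 0, so (s + 4) is a factor.
Dividing out leaves s^3 + 9s^2 + 43s + 75 = 0.
This factors further as (s^2 + 6s + 25)(s + 3) = 0.

s = -3 ± 4j, -4, -3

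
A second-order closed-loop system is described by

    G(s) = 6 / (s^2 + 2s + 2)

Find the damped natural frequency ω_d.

Comparing s^2 + 2s + 2 to s^2 + 2ζωₙs + ωₙ²: ωₙ = √2 ≈ 1.414 rad/s and ζ = 2/(2·√2) ≈ 0.7071.
ζωₙ = 2/2 = 1, so ω_d = ωₙ√(1−ζ²) = √(ωₙ² − (ζωₙ)²) = √(2 − 1²) = √1 = 1 rad/s.

ω_d = 1 rad/s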